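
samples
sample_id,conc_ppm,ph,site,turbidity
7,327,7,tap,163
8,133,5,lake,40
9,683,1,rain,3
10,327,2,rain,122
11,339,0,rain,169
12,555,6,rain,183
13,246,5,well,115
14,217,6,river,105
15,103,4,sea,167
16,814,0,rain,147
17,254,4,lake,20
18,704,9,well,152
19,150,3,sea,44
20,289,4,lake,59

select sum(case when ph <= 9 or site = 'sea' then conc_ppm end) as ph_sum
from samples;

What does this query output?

5141

sample_id=7: ✓ → 327
sample_id=8: ✓ → 133
sample_id=9: ✓ → 683
sample_id=10: ✓ → 327
sample_id=11: ✓ → 339
sample_id=12: ✓ → 555
sample_id=13: ✓ → 246
sample_id=14: ✓ → 217
sample_id=15: ✓ → 103
sample_id=16: ✓ → 814
sample_id=17: ✓ → 254
sample_id=18: ✓ → 704
sample_id=19: ✓ → 150
sample_id=20: ✓ → 289
ph_sum = 327 + 133 + 683 + 327 + 339 + 555 + 246 + 217 + 103 + 814 + 254 + 704 + 150 + 289 = 5141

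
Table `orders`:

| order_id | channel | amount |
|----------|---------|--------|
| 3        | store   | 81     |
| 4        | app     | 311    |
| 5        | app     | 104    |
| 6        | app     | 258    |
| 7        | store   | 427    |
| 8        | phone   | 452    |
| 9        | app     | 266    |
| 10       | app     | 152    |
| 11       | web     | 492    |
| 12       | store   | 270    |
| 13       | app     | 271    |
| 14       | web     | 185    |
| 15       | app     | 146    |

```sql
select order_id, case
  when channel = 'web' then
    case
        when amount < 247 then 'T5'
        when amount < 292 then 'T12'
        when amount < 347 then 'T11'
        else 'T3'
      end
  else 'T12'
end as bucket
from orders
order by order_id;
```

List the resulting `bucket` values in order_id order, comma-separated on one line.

T12, T12, T12, T12, T12, T12, T12, T12, T3, T12, T12, T5, T12

order_id=3: channel='store' → outer ELSE → T12
order_id=4: channel='app' → outer ELSE → T12
order_id=5: channel='app' → outer ELSE → T12
order_id=6: channel='app' → outer ELSE → T12
order_id=7: channel='store' → outer ELSE → T12
order_id=8: channel='phone' → outer ELSE → T12
order_id=9: channel='app' → outer ELSE → T12
order_id=10: channel='app' → outer ELSE → T12
order_id=11: channel='web' → inner[ELSE] → T3
order_id=12: channel='store' → outer ELSE → T12
order_id=13: channel='app' → outer ELSE → T12
order_id=14: channel='web' → inner[amount < 247] → T5
order_id=15: channel='app' → outer ELSE → T12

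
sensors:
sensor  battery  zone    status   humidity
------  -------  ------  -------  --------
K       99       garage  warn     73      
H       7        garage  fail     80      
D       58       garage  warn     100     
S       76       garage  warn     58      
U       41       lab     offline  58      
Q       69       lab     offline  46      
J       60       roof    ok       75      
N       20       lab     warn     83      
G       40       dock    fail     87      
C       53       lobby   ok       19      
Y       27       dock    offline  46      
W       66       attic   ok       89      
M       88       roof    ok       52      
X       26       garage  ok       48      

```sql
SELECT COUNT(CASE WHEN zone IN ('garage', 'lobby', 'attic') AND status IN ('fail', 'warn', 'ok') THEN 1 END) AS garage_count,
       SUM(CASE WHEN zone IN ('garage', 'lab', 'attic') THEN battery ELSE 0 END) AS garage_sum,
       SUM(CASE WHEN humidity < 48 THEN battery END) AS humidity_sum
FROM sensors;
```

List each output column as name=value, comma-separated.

garage_count=7, garage_sum=462, humidity_sum=149

[garage_count: zone IN ('garage', 'lobby', 'attic') AND status IN ('fail', 'warn', 'ok')]
sensor=K: ✓ → 1
sensor=H: ✓ → 1
sensor=D: ✓ → 1
sensor=S: ✓ → 1
sensor=U: ✗
sensor=Q: ✗
sensor=J: ✗
sensor=N: ✗
sensor=G: ✗
sensor=C: ✓ → 1
sensor=Y: ✗
sensor=W: ✓ → 1
sensor=M: ✗
sensor=X: ✓ → 1
garage_count = COUNT(1, 1, 1, 1, 1, 1, 1) = 7
—
[garage_sum: zone IN ('garage', 'lab', 'attic')]
sensor=K: ✓ → 99
sensor=H: ✓ → 7
sensor=D: ✓ → 58
sensor=S: ✓ → 76
sensor=U: ✓ → 41
sensor=Q: ✓ → 69
sensor=J: ✗
sensor=N: ✓ → 20
sensor=G: ✗
sensor=C: ✗
sensor=Y: ✗
sensor=W: ✓ → 66
sensor=M: ✗
sensor=X: ✓ → 26
garage_sum = 99 + 7 + 58 + 76 + 41 + 69 + 20 + 66 + 26 = 462
—
[humidity_sum: humidity < 48]
sensor=K: ✗
sensor=H: ✗
sensor=D: ✗
sensor=S: ✗
sensor=U: ✗
sensor=Q: ✓ → 69
sensor=J: ✗
sensor=N: ✗
sensor=G: ✗
sensor=C: ✓ → 53
sensor=Y: ✓ → 27
sensor=W: ✗
sensor=M: ✗
sensor=X: ✗
humidity_sum = 69 + 53 + 27 = 149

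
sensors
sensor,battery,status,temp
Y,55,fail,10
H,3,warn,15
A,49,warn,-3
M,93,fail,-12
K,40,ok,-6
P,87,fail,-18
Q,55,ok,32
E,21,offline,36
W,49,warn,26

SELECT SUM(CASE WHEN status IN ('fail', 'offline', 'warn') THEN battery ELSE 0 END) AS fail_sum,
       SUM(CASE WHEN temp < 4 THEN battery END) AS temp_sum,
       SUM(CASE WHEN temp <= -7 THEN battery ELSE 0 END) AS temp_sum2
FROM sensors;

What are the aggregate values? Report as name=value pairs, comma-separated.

[fail_sum: status IN ('fail', 'offline', 'warn')]
sensor=Y: ✓ → 55
sensor=H: ✓ → 3
sensor=A: ✓ → 49
sensor=M: ✓ → 93
sensor=K: ✗
sensor=P: ✓ → 87
sensor=Q: ✗
sensor=E: ✓ → 21
sensor=W: ✓ → 49
fail_sum = 55 + 3 + 49 + 93 + 87 + 21 + 49 = 357
—
[temp_sum: temp < 4]
sensor=Y: ✗
sensor=H: ✗
sensor=A: ✓ → 49
sensor=M: ✓ → 93
sensor=K: ✓ → 40
sensor=P: ✓ → 87
sensor=Q: ✗
sensor=E: ✗
sensor=W: ✗
temp_sum = 49 + 93 + 40 + 87 = 269
—
[temp_sum2: temp <= -7]
sensor=Y: ✗
sensor=H: ✗
sensor=A: ✗
sensor=M: ✓ → 93
sensor=K: ✗
sensor=P: ✓ → 87
sensor=Q: ✗
sensor=E: ✗
sensor=W: ✗
temp_sum2 = 93 + 87 = 180

fail_sum=357, temp_sum=269, temp_sum2=180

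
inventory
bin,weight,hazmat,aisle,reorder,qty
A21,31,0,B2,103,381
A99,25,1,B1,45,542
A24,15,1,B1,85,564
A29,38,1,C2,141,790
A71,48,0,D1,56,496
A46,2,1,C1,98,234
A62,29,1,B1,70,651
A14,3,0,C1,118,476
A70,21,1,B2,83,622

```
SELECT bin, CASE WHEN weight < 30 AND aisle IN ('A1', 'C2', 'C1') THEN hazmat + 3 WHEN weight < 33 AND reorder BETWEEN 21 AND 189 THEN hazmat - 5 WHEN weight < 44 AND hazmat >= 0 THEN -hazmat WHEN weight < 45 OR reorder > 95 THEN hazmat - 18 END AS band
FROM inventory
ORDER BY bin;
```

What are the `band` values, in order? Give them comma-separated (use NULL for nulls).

bin=A14: weight < 30 AND aisle IN ('A1', 'C2', 'C1') → 3
bin=A21: weight < 33 AND reorder BETWEEN 21 AND 189 → -5
bin=A24: weight < 33 AND reorder BETWEEN 21 AND 189 → -4
bin=A29: weight < 44 AND hazmat >= 0 → -1
bin=A46: weight < 30 AND aisle IN ('A1', 'C2', 'C1') → 4
bin=A62: weight < 33 AND reorder BETWEEN 21 AND 189 → -4
bin=A70: weight < 33 AND reorder BETWEEN 21 AND 189 → -4
bin=A71: (no match → NULL) → NULL
bin=A99: weight < 33 AND reorder BETWEEN 21 AND 189 → -4

3, -5, -4, -1, 4, -4, -4, NULL, -4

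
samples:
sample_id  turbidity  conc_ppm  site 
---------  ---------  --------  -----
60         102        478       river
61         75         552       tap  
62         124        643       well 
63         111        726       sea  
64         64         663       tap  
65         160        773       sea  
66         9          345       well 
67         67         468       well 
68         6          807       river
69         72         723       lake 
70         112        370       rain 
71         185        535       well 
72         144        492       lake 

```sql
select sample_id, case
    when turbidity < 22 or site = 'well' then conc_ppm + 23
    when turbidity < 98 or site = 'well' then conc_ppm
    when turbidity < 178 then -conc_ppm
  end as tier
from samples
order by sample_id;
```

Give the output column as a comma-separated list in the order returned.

-478, 552, 666, -726, 663, -773, 368, 491, 830, 723, -370, 558, -492

sample_id=60: turbidity < 178 → -478
sample_id=61: turbidity < 98 or site = 'well' → 552
sample_id=62: turbidity < 22 or site = 'well' → 666
sample_id=63: turbidity < 178 → -726
sample_id=64: turbidity < 98 or site = 'well' → 663
sample_id=65: turbidity < 178 → -773
sample_id=66: turbidity < 22 or site = 'well' → 368
sample_id=67: turbidity < 22 or site = 'well' → 491
sample_id=68: turbidity < 22 or site = 'well' → 830
sample_id=69: turbidity < 98 or site = 'well' → 723
sample_id=70: turbidity < 178 → -370
sample_id=71: turbidity < 22 or site = 'well' → 558
sample_id=72: turbidity < 178 → -492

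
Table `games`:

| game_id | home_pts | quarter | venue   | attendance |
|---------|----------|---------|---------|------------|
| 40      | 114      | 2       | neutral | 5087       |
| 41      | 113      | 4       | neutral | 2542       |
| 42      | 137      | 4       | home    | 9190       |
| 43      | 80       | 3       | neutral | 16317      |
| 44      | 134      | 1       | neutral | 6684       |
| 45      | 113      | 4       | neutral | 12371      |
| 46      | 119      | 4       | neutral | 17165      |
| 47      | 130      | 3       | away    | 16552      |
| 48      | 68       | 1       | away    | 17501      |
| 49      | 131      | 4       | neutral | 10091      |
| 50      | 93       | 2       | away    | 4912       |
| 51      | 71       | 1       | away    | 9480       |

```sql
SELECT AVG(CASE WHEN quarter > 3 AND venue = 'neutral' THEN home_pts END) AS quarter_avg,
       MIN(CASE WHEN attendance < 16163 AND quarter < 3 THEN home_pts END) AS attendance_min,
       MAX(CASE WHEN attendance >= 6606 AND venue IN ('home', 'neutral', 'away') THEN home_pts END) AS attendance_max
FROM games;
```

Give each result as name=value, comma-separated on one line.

quarter_avg=119, attendance_min=71, attendance_max=137

[quarter_avg: quarter > 3 AND venue = 'neutral']
game_id=40: ✗
game_id=41: ✓ → 113
game_id=42: ✗
game_id=43: ✗
game_id=44: ✗
game_id=45: ✓ → 113
game_id=46: ✓ → 119
game_id=47: ✗
game_id=48: ✗
game_id=49: ✓ → 131
game_id=50: ✗
game_id=51: ✗
quarter_avg = (113 + 113 + 119 + 131) / 4 = 119
—
[attendance_min: attendance < 16163 AND quarter < 3]
game_id=40: ✓ → 114
game_id=41: ✗
game_id=42: ✗
game_id=43: ✗
game_id=44: ✓ → 134
game_id=45: ✗
game_id=46: ✗
game_id=47: ✗
game_id=48: ✗
game_id=49: ✗
game_id=50: ✓ → 93
game_id=51: ✓ → 71
attendance_min = MIN(114, 134, 93, 71) = 71
—
[attendance_max: attendance >= 6606 AND venue IN ('home', 'neutral', 'away')]
game_id=40: ✗
game_id=41: ✗
game_id=42: ✓ → 137
game_id=43: ✓ → 80
game_id=44: ✓ → 134
game_id=45: ✓ → 113
game_id=46: ✓ → 119
game_id=47: ✓ → 130
game_id=48: ✓ → 68
game_id=49: ✓ → 131
game_id=50: ✗
game_id=51: ✓ → 71
attendance_max = MAX(137, 80, 134, 113, 119, 130, 68, 131, 71) = 137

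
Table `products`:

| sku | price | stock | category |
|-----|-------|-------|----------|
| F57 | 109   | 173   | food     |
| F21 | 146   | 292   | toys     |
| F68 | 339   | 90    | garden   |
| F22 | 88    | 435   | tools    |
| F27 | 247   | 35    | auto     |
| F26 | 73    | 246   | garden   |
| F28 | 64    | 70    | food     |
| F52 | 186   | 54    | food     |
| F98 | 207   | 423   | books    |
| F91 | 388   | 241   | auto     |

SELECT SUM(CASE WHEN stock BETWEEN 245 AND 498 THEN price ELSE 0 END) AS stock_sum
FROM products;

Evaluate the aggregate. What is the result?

sku=F57: ✗
sku=F21: ✓ → 146
sku=F68: ✗
sku=F22: ✓ → 88
sku=F27: ✗
sku=F26: ✓ → 73
sku=F28: ✗
sku=F52: ✗
sku=F98: ✓ → 207
sku=F91: ✗
stock_sum = 146 + 88 + 73 + 207 = 514

514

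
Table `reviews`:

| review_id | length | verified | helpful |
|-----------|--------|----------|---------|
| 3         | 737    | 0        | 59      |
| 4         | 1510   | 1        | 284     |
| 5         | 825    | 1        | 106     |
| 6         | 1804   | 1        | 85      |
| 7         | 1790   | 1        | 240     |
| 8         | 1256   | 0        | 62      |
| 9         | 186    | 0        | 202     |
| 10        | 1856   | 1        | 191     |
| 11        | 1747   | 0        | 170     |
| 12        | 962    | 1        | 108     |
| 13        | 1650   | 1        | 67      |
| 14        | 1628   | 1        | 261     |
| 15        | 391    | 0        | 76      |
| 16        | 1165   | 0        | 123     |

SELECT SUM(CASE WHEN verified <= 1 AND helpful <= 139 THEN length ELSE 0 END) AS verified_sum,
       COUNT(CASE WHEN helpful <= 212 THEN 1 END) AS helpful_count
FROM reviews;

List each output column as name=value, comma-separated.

verified_sum=8790, helpful_count=11

[verified_sum: verified <= 1 AND helpful <= 139]
review_id=3: ✓ → 737
review_id=4: ✗
review_id=5: ✓ → 825
review_id=6: ✓ → 1804
review_id=7: ✗
review_id=8: ✓ → 1256
review_id=9: ✗
review_id=10: ✗
review_id=11: ✗
review_id=12: ✓ → 962
review_id=13: ✓ → 1650
review_id=14: ✗
review_id=15: ✓ → 391
review_id=16: ✓ → 1165
verified_sum = 737 + 825 + 1804 + 1256 + 962 + 1650 + 391 + 1165 = 8790
—
[helpful_count: helpful <= 212]
review_id=3: ✓ → 1
review_id=4: ✗
review_id=5: ✓ → 1
review_id=6: ✓ → 1
review_id=7: ✗
review_id=8: ✓ → 1
review_id=9: ✓ → 1
review_id=10: ✓ → 1
review_id=11: ✓ → 1
review_id=12: ✓ → 1
review_id=13: ✓ → 1
review_id=14: ✗
review_id=15: ✓ → 1
review_id=16: ✓ → 1
helpful_count = COUNT(1, 1, 1, 1, 1, 1, 1, 1, 1, 1, 1) = 11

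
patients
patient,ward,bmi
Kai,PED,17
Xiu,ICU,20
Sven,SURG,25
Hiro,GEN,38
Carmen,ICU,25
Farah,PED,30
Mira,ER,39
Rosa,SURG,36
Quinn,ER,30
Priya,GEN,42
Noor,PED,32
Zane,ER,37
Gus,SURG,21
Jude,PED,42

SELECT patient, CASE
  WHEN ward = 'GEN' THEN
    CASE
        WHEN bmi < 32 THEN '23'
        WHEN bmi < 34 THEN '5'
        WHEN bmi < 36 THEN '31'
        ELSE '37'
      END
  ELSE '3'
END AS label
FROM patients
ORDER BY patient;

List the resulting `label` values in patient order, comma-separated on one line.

3, 3, 3, 37, 3, 3, 3, 3, 37, 3, 3, 3, 3, 3

patient=Carmen: ward='ICU' → outer ELSE → 3
patient=Farah: ward='PED' → outer ELSE → 3
patient=Gus: ward='SURG' → outer ELSE → 3
patient=Hiro: ward='GEN' → inner[ELSE] → 37
patient=Jude: ward='PED' → outer ELSE → 3
patient=Kai: ward='PED' → outer ELSE → 3
patient=Mira: ward='ER' → outer ELSE → 3
patient=Noor: ward='PED' → outer ELSE → 3
patient=Priya: ward='GEN' → inner[ELSE] → 37
patient=Quinn: ward='ER' → outer ELSE → 3
patient=Rosa: ward='SURG' → outer ELSE → 3
patient=Sven: ward='SURG' → outer ELSE → 3
patient=Xiu: ward='ICU' → outer ELSE → 3
patient=Zane: ward='ER' → outer ELSE → 3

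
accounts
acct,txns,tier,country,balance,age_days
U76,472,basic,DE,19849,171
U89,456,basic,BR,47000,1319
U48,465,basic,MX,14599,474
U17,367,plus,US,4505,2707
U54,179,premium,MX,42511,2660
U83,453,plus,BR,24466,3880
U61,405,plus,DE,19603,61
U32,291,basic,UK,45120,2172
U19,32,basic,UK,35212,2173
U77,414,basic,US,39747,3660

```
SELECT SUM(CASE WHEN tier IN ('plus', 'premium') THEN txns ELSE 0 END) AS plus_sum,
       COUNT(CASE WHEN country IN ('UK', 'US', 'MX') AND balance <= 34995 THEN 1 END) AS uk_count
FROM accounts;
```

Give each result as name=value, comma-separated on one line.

plus_sum=1404, uk_count=2

[plus_sum: tier IN ('plus', 'premium')]
acct=U76: ✗
acct=U89: ✗
acct=U48: ✗
acct=U17: ✓ → 367
acct=U54: ✓ → 179
acct=U83: ✓ → 453
acct=U61: ✓ → 405
acct=U32: ✗
acct=U19: ✗
acct=U77: ✗
plus_sum = 367 + 179 + 453 + 405 = 1404
—
[uk_count: country IN ('UK', 'US', 'MX') AND balance <= 34995]
acct=U76: ✗
acct=U89: ✗
acct=U48: ✓ → 1
acct=U17: ✓ → 1
acct=U54: ✗
acct=U83: ✗
acct=U61: ✗
acct=U32: ✗
acct=U19: ✗
acct=U77: ✗
uk_count = COUNT(1, 1) = 2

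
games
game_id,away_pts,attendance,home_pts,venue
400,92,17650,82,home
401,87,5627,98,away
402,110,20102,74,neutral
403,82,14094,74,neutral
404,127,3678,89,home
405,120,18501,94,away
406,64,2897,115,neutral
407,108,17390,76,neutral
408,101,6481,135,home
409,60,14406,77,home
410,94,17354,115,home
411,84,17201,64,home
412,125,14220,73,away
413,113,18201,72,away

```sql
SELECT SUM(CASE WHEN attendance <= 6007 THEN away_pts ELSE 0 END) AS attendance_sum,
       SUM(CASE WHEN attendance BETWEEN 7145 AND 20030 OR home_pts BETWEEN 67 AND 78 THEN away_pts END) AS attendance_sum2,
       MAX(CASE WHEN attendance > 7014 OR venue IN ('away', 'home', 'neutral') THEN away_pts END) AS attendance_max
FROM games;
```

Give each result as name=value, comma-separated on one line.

[attendance_sum: attendance <= 6007]
game_id=400: ✗
game_id=401: ✓ → 87
game_id=402: ✗
game_id=403: ✗
game_id=404: ✓ → 127
game_id=405: ✗
game_id=406: ✓ → 64
game_id=407: ✗
game_id=408: ✗
game_id=409: ✗
game_id=410: ✗
game_id=411: ✗
game_id=412: ✗
game_id=413: ✗
attendance_sum = 87 + 127 + 64 = 278
—
[attendance_sum2: attendance BETWEEN 7145 AND 20030 OR home_pts BETWEEN 67 AND 78]
game_id=400: ✓ → 92
game_id=401: ✗
game_id=402: ✓ → 110
game_id=403: ✓ → 82
game_id=404: ✗
game_id=405: ✓ → 120
game_id=406: ✗
game_id=407: ✓ → 108
game_id=408: ✗
game_id=409: ✓ → 60
game_id=410: ✓ → 94
game_id=411: ✓ → 84
game_id=412: ✓ → 125
game_id=413: ✓ → 113
attendance_sum2 = 92 + 110 + 82 + 120 + 108 + 60 + 94 + 84 + 125 + 113 = 988
—
[attendance_max: attendance > 7014 OR venue IN ('away', 'home', 'neutral')]
game_id=400: ✓ → 92
game_id=401: ✓ → 87
game_id=402: ✓ → 110
game_id=403: ✓ → 82
game_id=404: ✓ → 127
game_id=405: ✓ → 120
game_id=406: ✓ → 64
game_id=407: ✓ → 108
game_id=408: ✓ → 101
game_id=409: ✓ → 60
game_id=410: ✓ → 94
game_id=411: ✓ → 84
game_id=412: ✓ → 125
game_id=413: ✓ → 113
attendance_max = MAX(92, 87, 110, 82, 127, 120, 64, 108, 101, 60, 94, 84, 125, 113) = 127

attendance_sum=278, attendance_sum2=988, attendance_max=127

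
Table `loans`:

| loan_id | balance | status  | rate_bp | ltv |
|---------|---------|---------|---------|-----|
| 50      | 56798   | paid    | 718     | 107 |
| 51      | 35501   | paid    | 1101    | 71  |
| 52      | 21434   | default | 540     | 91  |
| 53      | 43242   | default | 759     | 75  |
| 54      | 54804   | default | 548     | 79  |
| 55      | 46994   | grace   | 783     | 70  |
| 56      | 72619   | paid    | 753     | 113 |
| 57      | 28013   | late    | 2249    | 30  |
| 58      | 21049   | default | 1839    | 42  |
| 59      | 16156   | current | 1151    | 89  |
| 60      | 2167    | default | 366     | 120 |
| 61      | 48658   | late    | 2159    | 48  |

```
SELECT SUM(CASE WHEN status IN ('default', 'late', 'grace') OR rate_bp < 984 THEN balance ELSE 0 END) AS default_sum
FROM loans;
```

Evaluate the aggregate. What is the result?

395778

loan_id=50: ✓ → 56798
loan_id=51: ✗
loan_id=52: ✓ → 21434
loan_id=53: ✓ → 43242
loan_id=54: ✓ → 54804
loan_id=55: ✓ → 46994
loan_id=56: ✓ → 72619
loan_id=57: ✓ → 28013
loan_id=58: ✓ → 21049
loan_id=59: ✗
loan_id=60: ✓ → 2167
loan_id=61: ✓ → 48658
default_sum = 56798 + 21434 + 43242 + 54804 + 46994 + 72619 + 28013 + 21049 + 2167 + 48658 = 395778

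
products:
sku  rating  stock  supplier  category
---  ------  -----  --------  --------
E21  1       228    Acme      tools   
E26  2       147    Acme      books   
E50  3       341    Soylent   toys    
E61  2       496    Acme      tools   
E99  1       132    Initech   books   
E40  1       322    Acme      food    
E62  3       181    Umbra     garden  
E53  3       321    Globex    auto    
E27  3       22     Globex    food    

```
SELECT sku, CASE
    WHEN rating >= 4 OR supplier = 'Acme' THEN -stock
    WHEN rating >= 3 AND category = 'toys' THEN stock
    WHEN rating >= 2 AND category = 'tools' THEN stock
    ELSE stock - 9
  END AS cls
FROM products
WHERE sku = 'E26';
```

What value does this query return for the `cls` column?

sku = E26: rating=2, stock=147, supplier=Acme, category=books.
rating >= 4 OR supplier = 'Acme' → true → -147

-147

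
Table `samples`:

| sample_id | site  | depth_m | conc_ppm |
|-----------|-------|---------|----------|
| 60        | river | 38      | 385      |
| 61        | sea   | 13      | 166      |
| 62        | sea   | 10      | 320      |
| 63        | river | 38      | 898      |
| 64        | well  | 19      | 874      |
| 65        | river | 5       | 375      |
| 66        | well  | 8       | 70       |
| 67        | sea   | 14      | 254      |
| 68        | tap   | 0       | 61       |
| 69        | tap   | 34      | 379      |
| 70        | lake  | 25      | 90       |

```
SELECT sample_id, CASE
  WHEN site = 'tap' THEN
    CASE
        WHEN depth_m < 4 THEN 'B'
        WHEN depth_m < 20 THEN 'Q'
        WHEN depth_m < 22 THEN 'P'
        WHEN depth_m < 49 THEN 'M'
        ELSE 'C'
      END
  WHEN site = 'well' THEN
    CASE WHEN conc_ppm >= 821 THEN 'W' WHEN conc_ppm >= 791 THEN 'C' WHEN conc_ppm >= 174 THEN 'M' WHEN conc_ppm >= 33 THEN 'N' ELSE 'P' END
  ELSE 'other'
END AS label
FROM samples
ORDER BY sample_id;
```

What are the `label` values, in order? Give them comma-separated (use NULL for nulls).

sample_id=60: site='river' → outer ELSE → other
sample_id=61: site='sea' → outer ELSE → other
sample_id=62: site='sea' → outer ELSE → other
sample_id=63: site='river' → outer ELSE → other
sample_id=64: site='well' → inner[conc_ppm >= 821] → W
sample_id=65: site='river' → outer ELSE → other
sample_id=66: site='well' → inner[conc_ppm >= 33] → N
sample_id=67: site='sea' → outer ELSE → other
sample_id=68: site='tap' → inner[depth_m < 4] → B
sample_id=69: site='tap' → inner[depth_m < 49] → M
sample_id=70: site='lake' → outer ELSE → other

other, other, other, other, W, other, N, other, B, M, other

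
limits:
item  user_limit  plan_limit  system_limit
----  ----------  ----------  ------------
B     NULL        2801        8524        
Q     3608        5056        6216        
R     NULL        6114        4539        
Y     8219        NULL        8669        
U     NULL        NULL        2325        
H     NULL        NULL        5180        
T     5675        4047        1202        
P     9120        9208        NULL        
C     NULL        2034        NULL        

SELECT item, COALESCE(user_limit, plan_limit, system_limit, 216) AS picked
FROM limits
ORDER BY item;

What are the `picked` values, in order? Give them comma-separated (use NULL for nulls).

2801, 2034, 5180, 9120, 3608, 6114, 5675, 2325, 8219

item=B: user_limit=NULL, plan_limit=2801 → 2801
item=C: user_limit=NULL, plan_limit=2034 → 2034
item=H: user_limit=NULL, plan_limit=NULL, system_limit=5180 → 5180
item=P: user_limit=9120 → 9120
item=Q: user_limit=3608 → 3608
item=R: user_limit=NULL, plan_limit=6114 → 6114
item=T: user_limit=5675 → 5675
item=U: user_limit=NULL, plan_limit=NULL, system_limit=2325 → 2325
item=Y: user_limit=8219 → 8219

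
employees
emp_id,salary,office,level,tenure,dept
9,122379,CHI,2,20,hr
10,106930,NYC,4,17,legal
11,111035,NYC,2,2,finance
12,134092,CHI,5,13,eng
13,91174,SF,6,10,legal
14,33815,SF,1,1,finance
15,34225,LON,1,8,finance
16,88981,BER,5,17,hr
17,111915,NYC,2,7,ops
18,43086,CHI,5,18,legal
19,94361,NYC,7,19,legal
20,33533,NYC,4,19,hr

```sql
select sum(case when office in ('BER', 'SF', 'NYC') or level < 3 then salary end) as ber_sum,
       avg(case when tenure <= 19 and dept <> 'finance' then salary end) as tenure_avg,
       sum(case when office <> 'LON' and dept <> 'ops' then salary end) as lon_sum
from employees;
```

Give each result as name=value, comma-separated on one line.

[ber_sum: office in ('BER', 'SF', 'NYC') or level < 3]
emp_id=9: ✓ → 122379
emp_id=10: ✓ → 106930
emp_id=11: ✓ → 111035
emp_id=12: ✗
emp_id=13: ✓ → 91174
emp_id=14: ✓ → 33815
emp_id=15: ✓ → 34225
emp_id=16: ✓ → 88981
emp_id=17: ✓ → 111915
emp_id=18: ✗
emp_id=19: ✓ → 94361
emp_id=20: ✓ → 33533
ber_sum = 122379 + 106930 + 111035 + 91174 + 33815 + 34225 + 88981 + 111915 + 94361 + 33533 = 828348
—
[tenure_avg: tenure <= 19 and dept <> 'finance']
emp_id=9: ✗
emp_id=10: ✓ → 106930
emp_id=11: ✗
emp_id=12: ✓ → 134092
emp_id=13: ✓ → 91174
emp_id=14: ✗
emp_id=15: ✗
emp_id=16: ✓ → 88981
emp_id=17: ✓ → 111915
emp_id=18: ✓ → 43086
emp_id=19: ✓ → 94361
emp_id=20: ✓ → 33533
tenure_avg = (106930 + 134092 + 91174 + 88981 + 111915 + 43086 + 94361 + 33533) / 8 = 88009
—
[lon_sum: office <> 'LON' and dept <> 'ops']
emp_id=9: ✓ → 122379
emp_id=10: ✓ → 106930
emp_id=11: ✓ → 111035
emp_id=12: ✓ → 134092
emp_id=13: ✓ → 91174
emp_id=14: ✓ → 33815
emp_id=15: ✗
emp_id=16: ✓ → 88981
emp_id=17: ✗
emp_id=18: ✓ → 43086
emp_id=19: ✓ → 94361
emp_id=20: ✓ → 33533
lon_sum = 122379 + 106930 + 111035 + 134092 + 91174 + 33815 + 88981 + 43086 + 94361 + 33533 = 859386

ber_sum=828348, tenure_avg=88009, lon_sum=859386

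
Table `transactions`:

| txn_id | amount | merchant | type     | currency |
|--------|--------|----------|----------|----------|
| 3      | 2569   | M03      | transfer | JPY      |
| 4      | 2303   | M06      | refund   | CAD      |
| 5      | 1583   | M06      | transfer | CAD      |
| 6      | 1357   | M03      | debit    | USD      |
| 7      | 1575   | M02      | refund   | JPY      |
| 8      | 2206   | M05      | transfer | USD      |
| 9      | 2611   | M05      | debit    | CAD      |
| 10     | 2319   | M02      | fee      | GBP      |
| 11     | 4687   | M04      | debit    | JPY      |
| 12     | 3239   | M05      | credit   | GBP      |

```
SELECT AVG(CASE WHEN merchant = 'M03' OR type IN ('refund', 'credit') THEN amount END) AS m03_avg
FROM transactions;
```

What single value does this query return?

txn_id=3: ✓ → 2569
txn_id=4: ✓ → 2303
txn_id=5: ✗
txn_id=6: ✓ → 1357
txn_id=7: ✓ → 1575
txn_id=8: ✗
txn_id=9: ✗
txn_id=10: ✗
txn_id=11: ✗
txn_id=12: ✓ → 3239
m03_avg = (2569 + 2303 + 1357 + 1575 + 3239) / 5 = 2208.6

2208.6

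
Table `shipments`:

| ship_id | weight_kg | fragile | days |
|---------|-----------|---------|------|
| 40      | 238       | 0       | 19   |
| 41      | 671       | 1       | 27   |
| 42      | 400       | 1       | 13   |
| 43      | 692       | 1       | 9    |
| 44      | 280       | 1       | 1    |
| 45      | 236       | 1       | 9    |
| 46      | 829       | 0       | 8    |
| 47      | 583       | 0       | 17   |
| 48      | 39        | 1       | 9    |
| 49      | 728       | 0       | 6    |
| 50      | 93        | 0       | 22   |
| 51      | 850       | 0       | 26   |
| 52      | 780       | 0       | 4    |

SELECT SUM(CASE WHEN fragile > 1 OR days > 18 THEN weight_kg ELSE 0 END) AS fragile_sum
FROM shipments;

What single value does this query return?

1852

ship_id=40: ✓ → 238
ship_id=41: ✓ → 671
ship_id=42: ✗
ship_id=43: ✗
ship_id=44: ✗
ship_id=45: ✗
ship_id=46: ✗
ship_id=47: ✗
ship_id=48: ✗
ship_id=49: ✗
ship_id=50: ✓ → 93
ship_id=51: ✓ → 850
ship_id=52: ✗
fragile_sum = 238 + 671 + 93 + 850 = 1852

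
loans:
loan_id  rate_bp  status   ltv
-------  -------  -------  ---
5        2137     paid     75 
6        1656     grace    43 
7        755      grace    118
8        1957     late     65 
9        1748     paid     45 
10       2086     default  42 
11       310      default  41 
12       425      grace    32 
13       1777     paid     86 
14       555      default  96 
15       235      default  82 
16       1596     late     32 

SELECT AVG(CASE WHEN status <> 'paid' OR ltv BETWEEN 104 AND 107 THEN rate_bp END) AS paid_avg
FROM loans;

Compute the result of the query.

1063.8888888889

loan_id=5: ✗
loan_id=6: ✓ → 1656
loan_id=7: ✓ → 755
loan_id=8: ✓ → 1957
loan_id=9: ✗
loan_id=10: ✓ → 2086
loan_id=11: ✓ → 310
loan_id=12: ✓ → 425
loan_id=13: ✗
loan_id=14: ✓ → 555
loan_id=15: ✓ → 235
loan_id=16: ✓ → 1596
paid_avg = (1656 + 755 + 1957 + 2086 + 310 + 425 + 555 + 235 + 1596) / 9 = 1063.8888888889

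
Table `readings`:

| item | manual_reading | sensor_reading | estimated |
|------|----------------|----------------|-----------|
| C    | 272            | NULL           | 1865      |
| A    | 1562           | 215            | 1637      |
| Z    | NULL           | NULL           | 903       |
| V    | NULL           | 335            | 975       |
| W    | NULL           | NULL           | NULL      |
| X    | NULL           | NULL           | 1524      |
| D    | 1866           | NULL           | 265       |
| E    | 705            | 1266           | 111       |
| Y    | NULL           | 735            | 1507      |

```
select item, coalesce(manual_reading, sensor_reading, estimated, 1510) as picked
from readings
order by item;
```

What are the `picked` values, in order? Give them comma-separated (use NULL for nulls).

1562, 272, 1866, 705, 335, 1510, 1524, 735, 903

item=A: manual_reading=1562 → 1562
item=C: manual_reading=272 → 272
item=D: manual_reading=1866 → 1866
item=E: manual_reading=705 → 705
item=V: manual_reading=NULL, sensor_reading=335 → 335
item=W: manual_reading=NULL, sensor_reading=NULL, estimated=NULL, → literal 1510 → 1510
item=X: manual_reading=NULL, sensor_reading=NULL, estimated=1524 → 1524
item=Y: manual_reading=NULL, sensor_reading=735 → 735
item=Z: manual_reading=NULL, sensor_reading=NULL, estimated=903 → 903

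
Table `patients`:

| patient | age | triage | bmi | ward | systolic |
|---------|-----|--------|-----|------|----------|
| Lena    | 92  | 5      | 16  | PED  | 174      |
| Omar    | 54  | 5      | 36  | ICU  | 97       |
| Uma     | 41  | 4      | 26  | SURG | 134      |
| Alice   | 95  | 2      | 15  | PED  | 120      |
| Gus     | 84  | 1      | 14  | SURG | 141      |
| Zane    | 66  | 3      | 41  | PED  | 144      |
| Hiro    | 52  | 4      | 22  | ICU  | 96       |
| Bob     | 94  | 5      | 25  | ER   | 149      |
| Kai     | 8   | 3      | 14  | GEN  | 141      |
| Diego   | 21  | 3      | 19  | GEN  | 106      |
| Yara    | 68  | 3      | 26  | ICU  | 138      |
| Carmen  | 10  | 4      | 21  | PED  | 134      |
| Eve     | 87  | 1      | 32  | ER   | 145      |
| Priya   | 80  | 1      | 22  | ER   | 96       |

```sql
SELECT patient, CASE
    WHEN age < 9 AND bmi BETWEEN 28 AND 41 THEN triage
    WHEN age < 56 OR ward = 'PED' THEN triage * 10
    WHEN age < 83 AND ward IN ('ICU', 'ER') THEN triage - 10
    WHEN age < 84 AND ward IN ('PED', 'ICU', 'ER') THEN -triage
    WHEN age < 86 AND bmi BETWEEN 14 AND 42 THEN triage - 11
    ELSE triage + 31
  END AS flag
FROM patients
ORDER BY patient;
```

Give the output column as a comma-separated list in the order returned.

20, 36, 40, 30, 32, -10, 40, 30, 50, 50, -9, 40, -7, 30

patient=Alice: age < 56 OR ward = 'PED' → 20
patient=Bob: ELSE → 36
patient=Carmen: age < 56 OR ward = 'PED' → 40
patient=Diego: age < 56 OR ward = 'PED' → 30
patient=Eve: ELSE → 32
patient=Gus: age < 86 AND bmi BETWEEN 14 AND 42 → -10
patient=Hiro: age < 56 OR ward = 'PED' → 40
patient=Kai: age < 56 OR ward = 'PED' → 30
patient=Lena: age < 56 OR ward = 'PED' → 50
patient=Omar: age < 56 OR ward = 'PED' → 50
patient=Priya: age < 83 AND ward IN ('ICU', 'ER') → -9
patient=Uma: age < 56 OR ward = 'PED' → 40
patient=Yara: age < 83 AND ward IN ('ICU', 'ER') → -7
patient=Zane: age < 56 OR ward = 'PED' → 30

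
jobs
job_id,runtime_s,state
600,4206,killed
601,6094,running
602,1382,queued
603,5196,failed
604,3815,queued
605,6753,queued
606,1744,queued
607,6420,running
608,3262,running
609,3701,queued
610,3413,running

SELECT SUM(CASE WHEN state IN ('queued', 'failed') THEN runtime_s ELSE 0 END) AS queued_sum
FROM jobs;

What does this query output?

22591

job_id=600: ✗
job_id=601: ✗
job_id=602: ✓ → 1382
job_id=603: ✓ → 5196
job_id=604: ✓ → 3815
job_id=605: ✓ → 6753
job_id=606: ✓ → 1744
job_id=607: ✗
job_id=608: ✗
job_id=609: ✓ → 3701
job_id=610: ✗
queued_sum = 1382 + 5196 + 3815 + 6753 + 1744 + 3701 = 22591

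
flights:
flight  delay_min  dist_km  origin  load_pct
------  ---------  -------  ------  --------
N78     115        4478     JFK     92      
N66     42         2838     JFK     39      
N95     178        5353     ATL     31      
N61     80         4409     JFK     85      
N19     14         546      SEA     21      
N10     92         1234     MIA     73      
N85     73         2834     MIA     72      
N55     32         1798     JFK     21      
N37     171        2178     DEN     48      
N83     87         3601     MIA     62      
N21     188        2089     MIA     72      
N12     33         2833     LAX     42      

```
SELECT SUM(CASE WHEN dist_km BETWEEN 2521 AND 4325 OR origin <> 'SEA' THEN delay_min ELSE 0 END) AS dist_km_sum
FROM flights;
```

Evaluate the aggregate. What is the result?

flight=N78: ✓ → 115
flight=N66: ✓ → 42
flight=N95: ✓ → 178
flight=N61: ✓ → 80
flight=N19: ✗
flight=N10: ✓ → 92
flight=N85: ✓ → 73
flight=N55: ✓ → 32
flight=N37: ✓ → 171
flight=N83: ✓ → 87
flight=N21: ✓ → 188
flight=N12: ✓ → 33
dist_km_sum = 115 + 42 + 178 + 80 + 92 + 73 + 32 + 171 + 87 + 188 + 33 = 1091

1091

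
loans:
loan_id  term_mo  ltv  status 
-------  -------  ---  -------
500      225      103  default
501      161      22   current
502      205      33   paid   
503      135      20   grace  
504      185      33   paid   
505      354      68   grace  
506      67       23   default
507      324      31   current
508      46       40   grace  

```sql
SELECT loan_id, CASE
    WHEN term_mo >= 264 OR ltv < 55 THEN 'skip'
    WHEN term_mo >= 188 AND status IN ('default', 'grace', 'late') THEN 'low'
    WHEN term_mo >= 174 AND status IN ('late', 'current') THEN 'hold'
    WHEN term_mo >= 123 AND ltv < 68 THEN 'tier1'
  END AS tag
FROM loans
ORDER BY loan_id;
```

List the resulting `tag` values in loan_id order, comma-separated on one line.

loan_id=500: term_mo >= 188 AND status IN ('default', 'grace', 'late') → low
loan_id=501: term_mo >= 264 OR ltv < 55 → skip
loan_id=502: term_mo >= 264 OR ltv < 55 → skip
loan_id=503: term_mo >= 264 OR ltv < 55 → skip
loan_id=504: term_mo >= 264 OR ltv < 55 → skip
loan_id=505: term_mo >= 264 OR ltv < 55 → skip
loan_id=506: term_mo >= 264 OR ltv < 55 → skip
loan_id=507: term_mo >= 264 OR ltv < 55 → skip
loan_id=508: term_mo >= 264 OR ltv < 55 → skip

low, skip, skip, skip, skip, skip, skip, skip, skip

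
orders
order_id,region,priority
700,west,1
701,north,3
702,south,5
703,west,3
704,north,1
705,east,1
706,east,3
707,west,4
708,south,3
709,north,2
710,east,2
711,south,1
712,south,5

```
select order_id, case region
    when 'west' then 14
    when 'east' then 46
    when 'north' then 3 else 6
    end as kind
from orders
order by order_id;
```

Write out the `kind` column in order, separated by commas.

14, 3, 6, 14, 3, 46, 46, 14, 6, 3, 46, 6, 6

order_id=700: region='west' → 14
order_id=701: region='north' → 3
order_id=702: ELSE → 6
order_id=703: region='west' → 14
order_id=704: region='north' → 3
order_id=705: region='east' → 46
order_id=706: region='east' → 46
order_id=707: region='west' → 14
order_id=708: ELSE → 6
order_id=709: region='north' → 3
order_id=710: region='east' → 46
order_id=711: ELSE → 6
order_id=712: ELSE → 6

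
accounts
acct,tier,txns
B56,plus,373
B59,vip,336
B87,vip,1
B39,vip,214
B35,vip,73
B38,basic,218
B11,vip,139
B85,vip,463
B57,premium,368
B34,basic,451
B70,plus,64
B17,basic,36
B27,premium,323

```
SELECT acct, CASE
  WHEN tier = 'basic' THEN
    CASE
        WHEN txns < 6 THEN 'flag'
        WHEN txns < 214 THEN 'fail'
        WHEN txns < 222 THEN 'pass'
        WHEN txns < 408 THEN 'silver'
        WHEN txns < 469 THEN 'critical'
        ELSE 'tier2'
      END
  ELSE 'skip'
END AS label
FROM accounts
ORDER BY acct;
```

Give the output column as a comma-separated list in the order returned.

acct=B11: tier='vip' → outer ELSE → skip
acct=B17: tier='basic' → inner[txns < 214] → fail
acct=B27: tier='premium' → outer ELSE → skip
acct=B34: tier='basic' → inner[txns < 469] → critical
acct=B35: tier='vip' → outer ELSE → skip
acct=B38: tier='basic' → inner[txns < 222] → pass
acct=B39: tier='vip' → outer ELSE → skip
acct=B56: tier='plus' → outer ELSE → skip
acct=B57: tier='premium' → outer ELSE → skip
acct=B59: tier='vip' → outer ELSE → skip
acct=B70: tier='plus' → outer ELSE → skip
acct=B85: tier='vip' → outer ELSE → skip
acct=B87: tier='vip' → outer ELSE → skip

skip, fail, skip, critical, skip, pass, skip, skip, skip, skip, skip, skip, skip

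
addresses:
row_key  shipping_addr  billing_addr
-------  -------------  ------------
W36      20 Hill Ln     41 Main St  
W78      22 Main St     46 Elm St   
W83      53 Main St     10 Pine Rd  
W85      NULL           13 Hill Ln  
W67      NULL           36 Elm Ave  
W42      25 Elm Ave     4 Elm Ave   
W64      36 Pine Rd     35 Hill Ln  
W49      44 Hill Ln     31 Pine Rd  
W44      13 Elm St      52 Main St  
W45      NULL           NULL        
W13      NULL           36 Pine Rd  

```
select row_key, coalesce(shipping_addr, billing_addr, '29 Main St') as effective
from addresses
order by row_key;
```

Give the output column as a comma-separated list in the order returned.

row_key=W13: shipping_addr=NULL, billing_addr=36 Pine Rd → 36 Pine Rd
row_key=W36: shipping_addr=20 Hill Ln → 20 Hill Ln
row_key=W42: shipping_addr=25 Elm Ave → 25 Elm Ave
row_key=W44: shipping_addr=13 Elm St → 13 Elm St
row_key=W45: shipping_addr=NULL, billing_addr=NULL, → literal 29 Main St → 29 Main St
row_key=W49: shipping_addr=44 Hill Ln → 44 Hill Ln
row_key=W64: shipping_addr=36 Pine Rd → 36 Pine Rd
row_key=W67: shipping_addr=NULL, billing_addr=36 Elm Ave → 36 Elm Ave
row_key=W78: shipping_addr=22 Main St → 22 Main St
row_key=W83: shipping_addr=53 Main St → 53 Main St
row_key=W85: shipping_addr=NULL, billing_addr=13 Hill Ln → 13 Hill Ln

36 Pine Rd, 20 Hill Ln, 25 Elm Ave, 13 Elm St, 29 Main St, 44 Hill Ln, 36 Pine Rd, 36 Elm Ave, 22 Main St, 53 Main St, 13 Hill Ln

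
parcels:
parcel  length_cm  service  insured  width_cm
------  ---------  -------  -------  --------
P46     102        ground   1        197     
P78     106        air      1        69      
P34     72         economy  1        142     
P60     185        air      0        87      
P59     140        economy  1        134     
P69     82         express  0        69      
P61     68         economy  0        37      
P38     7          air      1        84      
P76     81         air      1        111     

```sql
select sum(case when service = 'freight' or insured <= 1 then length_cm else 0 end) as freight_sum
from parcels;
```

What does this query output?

parcel=P46: ✓ → 102
parcel=P78: ✓ → 106
parcel=P34: ✓ → 72
parcel=P60: ✓ → 185
parcel=P59: ✓ → 140
parcel=P69: ✓ → 82
parcel=P61: ✓ → 68
parcel=P38: ✓ → 7
parcel=P76: ✓ → 81
freight_sum = 102 + 106 + 72 + 185 + 140 + 82 + 68 + 7 + 81 = 843

843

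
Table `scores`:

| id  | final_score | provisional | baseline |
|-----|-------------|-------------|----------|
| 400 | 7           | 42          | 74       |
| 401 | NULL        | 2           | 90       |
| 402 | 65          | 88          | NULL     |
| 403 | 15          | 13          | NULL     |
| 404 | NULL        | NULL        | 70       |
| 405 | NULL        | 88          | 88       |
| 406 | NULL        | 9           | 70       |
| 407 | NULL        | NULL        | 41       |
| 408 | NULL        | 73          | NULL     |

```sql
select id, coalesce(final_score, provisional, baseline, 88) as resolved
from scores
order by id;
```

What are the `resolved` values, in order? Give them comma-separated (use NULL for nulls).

id=400: final_score=7 → 7
id=401: final_score=NULL, provisional=2 → 2
id=402: final_score=65 → 65
id=403: final_score=15 → 15
id=404: final_score=NULL, provisional=NULL, baseline=70 → 70
id=405: final_score=NULL, provisional=88 → 88
id=406: final_score=NULL, provisional=9 → 9
id=407: final_score=NULL, provisional=NULL, baseline=41 → 41
id=408: final_score=NULL, provisional=73 → 73

7, 2, 65, 15, 70, 88, 9, 41, 73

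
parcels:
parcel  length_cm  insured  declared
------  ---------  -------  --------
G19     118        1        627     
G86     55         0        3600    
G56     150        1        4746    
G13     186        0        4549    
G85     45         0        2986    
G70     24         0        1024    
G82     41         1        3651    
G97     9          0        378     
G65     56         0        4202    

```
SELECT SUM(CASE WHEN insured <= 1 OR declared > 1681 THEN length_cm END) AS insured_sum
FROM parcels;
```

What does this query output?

parcel=G19: ✓ → 118
parcel=G86: ✓ → 55
parcel=G56: ✓ → 150
parcel=G13: ✓ → 186
parcel=G85: ✓ → 45
parcel=G70: ✓ → 24
parcel=G82: ✓ → 41
parcel=G97: ✓ → 9
parcel=G65: ✓ → 56
insured_sum = 118 + 55 + 150 + 186 + 45 + 24 + 41 + 9 + 56 = 684

684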